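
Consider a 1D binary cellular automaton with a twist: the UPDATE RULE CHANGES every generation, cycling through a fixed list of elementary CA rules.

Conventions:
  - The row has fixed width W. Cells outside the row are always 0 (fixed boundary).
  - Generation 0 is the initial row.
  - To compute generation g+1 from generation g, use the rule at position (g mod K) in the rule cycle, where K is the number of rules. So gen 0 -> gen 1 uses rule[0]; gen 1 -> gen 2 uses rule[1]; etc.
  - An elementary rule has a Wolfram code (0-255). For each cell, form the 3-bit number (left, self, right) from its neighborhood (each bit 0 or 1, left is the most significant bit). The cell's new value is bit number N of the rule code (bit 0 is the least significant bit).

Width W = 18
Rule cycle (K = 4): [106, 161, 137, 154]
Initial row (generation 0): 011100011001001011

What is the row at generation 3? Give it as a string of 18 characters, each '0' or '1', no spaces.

Gen 0: 011100011001001011
Gen 1 (rule 106): 110100111010010111
Gen 2 (rule 161): 001000010100001010
Gen 3 (rule 137): 100011000001100000

Answer: 100011000001100000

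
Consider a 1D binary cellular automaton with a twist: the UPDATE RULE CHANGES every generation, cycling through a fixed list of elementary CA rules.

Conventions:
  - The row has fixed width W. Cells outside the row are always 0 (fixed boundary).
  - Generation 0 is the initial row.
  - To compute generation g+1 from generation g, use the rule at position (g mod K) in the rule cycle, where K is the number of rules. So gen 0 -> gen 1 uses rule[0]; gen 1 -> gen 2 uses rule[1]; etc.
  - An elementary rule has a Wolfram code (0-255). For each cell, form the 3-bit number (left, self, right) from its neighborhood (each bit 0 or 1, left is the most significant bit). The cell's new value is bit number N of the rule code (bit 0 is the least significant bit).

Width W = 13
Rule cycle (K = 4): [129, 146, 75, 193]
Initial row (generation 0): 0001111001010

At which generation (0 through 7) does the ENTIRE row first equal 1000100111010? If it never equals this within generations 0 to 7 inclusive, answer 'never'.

Gen 0: 0001111001010
Gen 1 (rule 129): 1100110000000
Gen 2 (rule 146): 0011001000000
Gen 3 (rule 75): 1111010011111
Gen 4 (rule 193): 0111000001111
Gen 5 (rule 129): 0010011100110
Gen 6 (rule 146): 0101101011001
Gen 7 (rule 75): 1001100011010

Answer: never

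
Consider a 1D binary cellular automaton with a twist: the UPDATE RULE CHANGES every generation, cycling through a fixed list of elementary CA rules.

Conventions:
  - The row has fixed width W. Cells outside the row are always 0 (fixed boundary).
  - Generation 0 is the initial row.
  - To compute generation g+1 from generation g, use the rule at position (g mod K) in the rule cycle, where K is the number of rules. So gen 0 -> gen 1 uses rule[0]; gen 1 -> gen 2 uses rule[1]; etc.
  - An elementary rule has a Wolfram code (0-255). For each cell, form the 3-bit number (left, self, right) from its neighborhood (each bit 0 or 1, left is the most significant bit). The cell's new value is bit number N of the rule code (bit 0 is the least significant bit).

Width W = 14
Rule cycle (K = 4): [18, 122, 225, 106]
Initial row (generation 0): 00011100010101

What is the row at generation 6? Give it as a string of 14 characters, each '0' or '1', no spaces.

Gen 0: 00011100010101
Gen 1 (rule 18): 00100010100000
Gen 2 (rule 122): 01010101010000
Gen 3 (rule 225): 00101010100111
Gen 4 (rule 106): 01010101001101
Gen 5 (rule 18): 10000000110000
Gen 6 (rule 122): 01000001111000

Answer: 01000001111000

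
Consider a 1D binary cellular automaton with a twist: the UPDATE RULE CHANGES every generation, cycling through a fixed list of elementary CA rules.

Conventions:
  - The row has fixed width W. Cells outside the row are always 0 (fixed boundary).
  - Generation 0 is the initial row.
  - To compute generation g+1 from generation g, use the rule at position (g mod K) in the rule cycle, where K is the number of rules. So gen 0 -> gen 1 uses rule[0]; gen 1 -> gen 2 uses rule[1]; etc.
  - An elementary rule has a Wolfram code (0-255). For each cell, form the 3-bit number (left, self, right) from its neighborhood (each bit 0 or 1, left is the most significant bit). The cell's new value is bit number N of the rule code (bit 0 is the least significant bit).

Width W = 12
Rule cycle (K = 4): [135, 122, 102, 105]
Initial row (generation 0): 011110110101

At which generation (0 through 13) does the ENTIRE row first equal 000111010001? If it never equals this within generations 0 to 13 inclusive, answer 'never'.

Gen 0: 011110110101
Gen 1 (rule 135): 101100000101
Gen 2 (rule 122): 011110001010
Gen 3 (rule 102): 100010011110
Gen 4 (rule 105): 001000010010
Gen 5 (rule 135): 111011110110
Gen 6 (rule 122): 101110011111
Gen 7 (rule 102): 110010100001
Gen 8 (rule 105): 110001001100
Gen 9 (rule 135): 000111010001
Gen 10 (rule 122): 001101101010
Gen 11 (rule 102): 010110111110
Gen 12 (rule 105): 001111100010
Gen 13 (rule 135): 110111001110

Answer: 9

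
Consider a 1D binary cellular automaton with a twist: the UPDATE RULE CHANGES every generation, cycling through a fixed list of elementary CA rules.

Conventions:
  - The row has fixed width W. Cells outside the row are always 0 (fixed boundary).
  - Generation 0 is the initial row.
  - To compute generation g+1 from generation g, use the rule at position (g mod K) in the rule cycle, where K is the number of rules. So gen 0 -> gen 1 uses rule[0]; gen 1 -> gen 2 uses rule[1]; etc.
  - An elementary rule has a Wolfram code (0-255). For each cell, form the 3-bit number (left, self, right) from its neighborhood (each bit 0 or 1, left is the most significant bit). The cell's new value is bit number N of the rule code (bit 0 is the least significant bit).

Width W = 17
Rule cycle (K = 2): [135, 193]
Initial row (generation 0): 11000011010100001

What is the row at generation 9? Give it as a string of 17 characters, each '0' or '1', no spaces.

Gen 0: 11000011010100001
Gen 1 (rule 135): 00011100010101111
Gen 2 (rule 193): 11001101000000111
Gen 3 (rule 135): 00010001011111010
Gen 4 (rule 193): 11000100001111000
Gen 5 (rule 135): 00011101110110011
Gen 6 (rule 193): 11001100110010001
Gen 7 (rule 135): 00010001000110111
Gen 8 (rule 193): 11000100010010011
Gen 9 (rule 135): 00011101110110100

Answer: 00011101110110100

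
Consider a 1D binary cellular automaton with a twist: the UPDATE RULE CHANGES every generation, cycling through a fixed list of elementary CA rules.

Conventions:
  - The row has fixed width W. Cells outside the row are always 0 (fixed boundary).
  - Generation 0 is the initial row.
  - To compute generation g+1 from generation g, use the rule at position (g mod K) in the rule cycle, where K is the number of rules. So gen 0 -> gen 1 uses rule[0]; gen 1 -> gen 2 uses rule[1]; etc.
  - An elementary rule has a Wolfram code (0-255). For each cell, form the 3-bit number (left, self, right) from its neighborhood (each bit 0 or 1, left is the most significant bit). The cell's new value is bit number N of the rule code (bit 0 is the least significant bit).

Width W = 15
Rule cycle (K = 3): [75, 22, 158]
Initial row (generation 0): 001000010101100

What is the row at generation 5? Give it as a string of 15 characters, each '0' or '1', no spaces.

Gen 0: 001000010101100
Gen 1 (rule 75): 110011100001101
Gen 2 (rule 22): 001100010010001
Gen 3 (rule 158): 011010111111011
Gen 4 (rule 75): 111000100001011
Gen 5 (rule 22): 000101110011000

Answer: 000101110011000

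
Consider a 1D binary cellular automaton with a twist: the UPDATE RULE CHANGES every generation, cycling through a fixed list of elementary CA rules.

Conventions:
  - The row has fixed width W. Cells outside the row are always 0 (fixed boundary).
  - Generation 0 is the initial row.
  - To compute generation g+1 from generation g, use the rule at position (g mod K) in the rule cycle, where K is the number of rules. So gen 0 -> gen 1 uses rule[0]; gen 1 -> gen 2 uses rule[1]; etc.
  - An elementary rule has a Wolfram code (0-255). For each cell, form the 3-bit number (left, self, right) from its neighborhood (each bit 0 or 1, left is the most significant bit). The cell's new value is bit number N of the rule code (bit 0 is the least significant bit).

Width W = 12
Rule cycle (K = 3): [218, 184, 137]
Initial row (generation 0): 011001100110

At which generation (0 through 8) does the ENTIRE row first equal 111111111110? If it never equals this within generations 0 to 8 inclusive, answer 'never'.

Answer: 2

Derivation:
Gen 0: 011001100110
Gen 1 (rule 218): 111111111111
Gen 2 (rule 184): 111111111110
Gen 3 (rule 137): 111111111100
Gen 4 (rule 218): 111111111110
Gen 5 (rule 184): 111111111101
Gen 6 (rule 137): 111111111000
Gen 7 (rule 218): 111111111100
Gen 8 (rule 184): 111111111010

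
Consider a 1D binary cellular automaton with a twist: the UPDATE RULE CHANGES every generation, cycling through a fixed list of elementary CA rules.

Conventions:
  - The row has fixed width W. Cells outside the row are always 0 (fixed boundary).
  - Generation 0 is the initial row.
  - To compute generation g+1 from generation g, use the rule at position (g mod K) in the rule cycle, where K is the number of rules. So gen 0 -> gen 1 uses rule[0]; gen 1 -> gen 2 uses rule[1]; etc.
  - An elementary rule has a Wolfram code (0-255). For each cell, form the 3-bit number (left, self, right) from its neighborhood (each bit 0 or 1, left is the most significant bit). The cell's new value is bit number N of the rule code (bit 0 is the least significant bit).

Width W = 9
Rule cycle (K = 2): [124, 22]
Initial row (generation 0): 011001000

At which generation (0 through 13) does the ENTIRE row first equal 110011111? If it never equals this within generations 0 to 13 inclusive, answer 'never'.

Answer: never

Derivation:
Gen 0: 011001000
Gen 1 (rule 124): 011101100
Gen 2 (rule 22): 100000010
Gen 3 (rule 124): 110000011
Gen 4 (rule 22): 001000100
Gen 5 (rule 124): 001100110
Gen 6 (rule 22): 010011001
Gen 7 (rule 124): 011011101
Gen 8 (rule 22): 100000001
Gen 9 (rule 124): 110000001
Gen 10 (rule 22): 001000011
Gen 11 (rule 124): 001100011
Gen 12 (rule 22): 010010100
Gen 13 (rule 124): 011011110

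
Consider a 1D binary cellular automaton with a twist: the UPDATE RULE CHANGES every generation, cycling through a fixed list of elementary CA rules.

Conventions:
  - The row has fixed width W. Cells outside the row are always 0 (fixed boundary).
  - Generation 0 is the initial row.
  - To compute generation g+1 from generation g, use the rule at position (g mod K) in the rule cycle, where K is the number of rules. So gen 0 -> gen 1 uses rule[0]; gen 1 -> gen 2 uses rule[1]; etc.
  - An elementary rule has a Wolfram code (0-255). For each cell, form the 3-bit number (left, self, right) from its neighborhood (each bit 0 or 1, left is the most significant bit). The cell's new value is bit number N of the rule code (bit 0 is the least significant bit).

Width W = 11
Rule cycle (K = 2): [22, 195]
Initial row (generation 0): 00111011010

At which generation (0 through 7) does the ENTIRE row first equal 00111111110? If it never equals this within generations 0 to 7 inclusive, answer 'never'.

Gen 0: 00111011010
Gen 1 (rule 22): 01000000011
Gen 2 (rule 195): 10011111101
Gen 3 (rule 22): 11100000001
Gen 4 (rule 195): 01101111110
Gen 5 (rule 22): 10000000001
Gen 6 (rule 195): 00111111110
Gen 7 (rule 22): 01000000001

Answer: 6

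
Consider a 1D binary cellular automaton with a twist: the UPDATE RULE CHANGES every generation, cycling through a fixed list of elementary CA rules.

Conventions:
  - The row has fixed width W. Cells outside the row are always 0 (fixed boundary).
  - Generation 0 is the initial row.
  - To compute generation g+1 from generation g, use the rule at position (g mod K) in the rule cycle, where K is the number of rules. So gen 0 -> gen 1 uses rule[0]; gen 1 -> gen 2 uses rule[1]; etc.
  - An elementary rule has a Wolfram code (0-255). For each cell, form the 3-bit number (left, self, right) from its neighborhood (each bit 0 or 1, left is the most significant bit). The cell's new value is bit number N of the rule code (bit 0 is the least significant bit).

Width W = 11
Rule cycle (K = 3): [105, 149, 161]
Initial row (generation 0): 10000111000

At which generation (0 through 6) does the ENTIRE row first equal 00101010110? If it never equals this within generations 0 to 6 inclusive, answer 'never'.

Gen 0: 10000111000
Gen 1 (rule 105): 00110101011
Gen 2 (rule 149): 10000101000
Gen 3 (rule 161): 00110010011
Gen 4 (rule 105): 10110000011
Gen 5 (rule 149): 10001111000
Gen 6 (rule 161): 00100110011

Answer: never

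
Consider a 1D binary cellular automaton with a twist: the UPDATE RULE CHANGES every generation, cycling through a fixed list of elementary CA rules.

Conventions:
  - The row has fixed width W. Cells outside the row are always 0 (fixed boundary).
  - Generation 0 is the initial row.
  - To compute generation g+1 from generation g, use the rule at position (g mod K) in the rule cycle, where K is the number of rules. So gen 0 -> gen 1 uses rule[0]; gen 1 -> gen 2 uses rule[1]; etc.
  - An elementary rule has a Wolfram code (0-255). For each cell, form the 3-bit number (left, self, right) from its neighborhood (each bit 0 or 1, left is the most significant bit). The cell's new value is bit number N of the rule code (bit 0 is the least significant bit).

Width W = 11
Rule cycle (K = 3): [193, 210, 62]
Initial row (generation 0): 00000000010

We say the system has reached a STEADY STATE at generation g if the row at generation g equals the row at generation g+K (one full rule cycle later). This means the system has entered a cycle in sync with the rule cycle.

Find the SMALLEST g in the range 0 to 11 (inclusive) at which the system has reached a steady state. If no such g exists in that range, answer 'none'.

Answer: none

Derivation:
Gen 0: 00000000010
Gen 1 (rule 193): 11111111000
Gen 2 (rule 210): 01111111100
Gen 3 (rule 62): 11000000010
Gen 4 (rule 193): 01011111000
Gen 5 (rule 210): 10001111100
Gen 6 (rule 62): 11011000010
Gen 7 (rule 193): 01001011000
Gen 8 (rule 210): 10110001100
Gen 9 (rule 62): 11101011010
Gen 10 (rule 193): 01100001000
Gen 11 (rule 210): 10110010100
Gen 12 (rule 62): 11101111110
Gen 13 (rule 193): 01100111110
Gen 14 (rule 210): 10111011111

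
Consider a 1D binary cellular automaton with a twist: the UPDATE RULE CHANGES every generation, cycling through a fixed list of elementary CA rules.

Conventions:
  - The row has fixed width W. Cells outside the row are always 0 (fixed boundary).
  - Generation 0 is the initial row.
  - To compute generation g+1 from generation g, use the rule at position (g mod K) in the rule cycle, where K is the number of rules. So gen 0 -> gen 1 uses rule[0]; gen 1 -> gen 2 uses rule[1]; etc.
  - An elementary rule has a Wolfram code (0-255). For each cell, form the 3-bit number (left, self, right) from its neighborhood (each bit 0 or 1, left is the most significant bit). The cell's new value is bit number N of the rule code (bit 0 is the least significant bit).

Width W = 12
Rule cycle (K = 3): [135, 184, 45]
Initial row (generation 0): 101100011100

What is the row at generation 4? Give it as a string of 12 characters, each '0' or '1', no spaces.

Gen 0: 101100011100
Gen 1 (rule 135): 100001101001
Gen 2 (rule 184): 010001010100
Gen 3 (rule 45): 010101111101
Gen 4 (rule 135): 110100111001

Answer: 110100111001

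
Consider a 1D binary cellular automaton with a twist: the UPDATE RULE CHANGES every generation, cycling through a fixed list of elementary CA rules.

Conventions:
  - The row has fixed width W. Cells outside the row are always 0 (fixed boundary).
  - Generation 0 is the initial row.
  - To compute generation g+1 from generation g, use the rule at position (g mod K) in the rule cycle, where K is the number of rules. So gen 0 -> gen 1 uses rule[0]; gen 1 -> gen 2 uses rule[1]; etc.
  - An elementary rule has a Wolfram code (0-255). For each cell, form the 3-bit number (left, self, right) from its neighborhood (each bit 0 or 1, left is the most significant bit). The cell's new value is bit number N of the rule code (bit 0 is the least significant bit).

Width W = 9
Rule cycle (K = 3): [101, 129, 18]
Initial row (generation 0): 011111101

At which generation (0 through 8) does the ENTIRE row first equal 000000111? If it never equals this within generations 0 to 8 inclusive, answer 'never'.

Gen 0: 011111101
Gen 1 (rule 101): 000000111
Gen 2 (rule 129): 111110010
Gen 3 (rule 18): 000001101
Gen 4 (rule 101): 111100111
Gen 5 (rule 129): 011000010
Gen 6 (rule 18): 100100101
Gen 7 (rule 101): 100100111
Gen 8 (rule 129): 000000010

Answer: 1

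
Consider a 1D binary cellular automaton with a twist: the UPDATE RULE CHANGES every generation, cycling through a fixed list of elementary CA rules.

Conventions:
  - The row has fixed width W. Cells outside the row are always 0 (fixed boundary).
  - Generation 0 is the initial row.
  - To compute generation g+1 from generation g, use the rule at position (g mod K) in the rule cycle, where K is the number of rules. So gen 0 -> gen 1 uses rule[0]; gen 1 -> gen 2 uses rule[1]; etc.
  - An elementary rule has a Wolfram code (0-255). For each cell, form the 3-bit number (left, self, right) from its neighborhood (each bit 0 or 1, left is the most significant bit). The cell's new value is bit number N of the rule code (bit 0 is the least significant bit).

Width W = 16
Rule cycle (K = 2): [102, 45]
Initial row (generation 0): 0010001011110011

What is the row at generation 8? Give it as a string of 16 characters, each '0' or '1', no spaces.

Answer: 1110001000100101

Derivation:
Gen 0: 0010001011110011
Gen 1 (rule 102): 0110011100010101
Gen 2 (rule 45): 0100010001011111
Gen 3 (rule 102): 1100110011100001
Gen 4 (rule 45): 1000100010001101
Gen 5 (rule 102): 1001100110010111
Gen 6 (rule 45): 1001000100011100
Gen 7 (rule 102): 1011001100100100
Gen 8 (rule 45): 1110001000100101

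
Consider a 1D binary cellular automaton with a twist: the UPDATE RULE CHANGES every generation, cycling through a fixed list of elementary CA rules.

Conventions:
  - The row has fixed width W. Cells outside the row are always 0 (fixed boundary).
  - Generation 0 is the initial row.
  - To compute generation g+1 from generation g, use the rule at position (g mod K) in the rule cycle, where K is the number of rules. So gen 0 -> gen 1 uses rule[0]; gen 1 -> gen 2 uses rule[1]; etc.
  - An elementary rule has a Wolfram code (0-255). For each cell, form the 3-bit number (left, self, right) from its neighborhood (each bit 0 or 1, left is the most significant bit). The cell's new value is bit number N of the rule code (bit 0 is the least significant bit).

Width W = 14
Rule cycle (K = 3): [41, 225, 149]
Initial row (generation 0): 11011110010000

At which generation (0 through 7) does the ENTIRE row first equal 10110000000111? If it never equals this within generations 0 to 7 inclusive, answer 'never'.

Answer: 1

Derivation:
Gen 0: 11011110010000
Gen 1 (rule 41): 10110000000111
Gen 2 (rule 225): 01010111110011
Gen 3 (rule 149): 01010011101000
Gen 4 (rule 41): 00100010010011
Gen 5 (rule 225): 10001000000001
Gen 6 (rule 149): 11101111111101
Gen 7 (rule 41): 10011000000010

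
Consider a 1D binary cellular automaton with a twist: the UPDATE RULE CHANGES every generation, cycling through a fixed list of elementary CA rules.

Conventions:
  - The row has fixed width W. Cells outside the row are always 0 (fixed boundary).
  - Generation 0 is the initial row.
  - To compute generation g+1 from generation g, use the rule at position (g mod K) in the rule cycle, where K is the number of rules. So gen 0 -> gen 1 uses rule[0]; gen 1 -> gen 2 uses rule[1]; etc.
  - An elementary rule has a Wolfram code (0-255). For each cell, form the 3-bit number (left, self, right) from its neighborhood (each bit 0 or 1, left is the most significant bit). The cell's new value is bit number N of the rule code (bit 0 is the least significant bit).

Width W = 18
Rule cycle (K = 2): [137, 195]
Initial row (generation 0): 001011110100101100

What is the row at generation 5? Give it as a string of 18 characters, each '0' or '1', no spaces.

Gen 0: 001011110100101100
Gen 1 (rule 137): 100011100000001001
Gen 2 (rule 195): 001101101111110010
Gen 3 (rule 137): 101001001111100000
Gen 4 (rule 195): 000010010111101111
Gen 5 (rule 137): 111000000111001110

Answer: 111000000111001110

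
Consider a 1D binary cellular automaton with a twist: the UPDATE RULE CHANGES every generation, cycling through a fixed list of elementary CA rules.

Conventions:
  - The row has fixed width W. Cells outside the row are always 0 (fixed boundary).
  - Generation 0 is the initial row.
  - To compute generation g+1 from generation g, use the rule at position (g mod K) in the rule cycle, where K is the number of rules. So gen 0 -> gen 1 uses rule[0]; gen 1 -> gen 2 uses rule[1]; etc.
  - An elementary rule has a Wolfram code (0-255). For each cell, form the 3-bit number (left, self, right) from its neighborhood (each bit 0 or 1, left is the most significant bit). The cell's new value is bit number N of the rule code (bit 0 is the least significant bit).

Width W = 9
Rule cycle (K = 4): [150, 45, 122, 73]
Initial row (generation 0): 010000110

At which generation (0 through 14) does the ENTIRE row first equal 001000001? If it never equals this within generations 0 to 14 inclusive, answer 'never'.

Answer: 9

Derivation:
Gen 0: 010000110
Gen 1 (rule 150): 111001001
Gen 2 (rule 45): 100001001
Gen 3 (rule 122): 010010110
Gen 4 (rule 73): 000000110
Gen 5 (rule 150): 000001001
Gen 6 (rule 45): 111101001
Gen 7 (rule 122): 100110110
Gen 8 (rule 73): 000110110
Gen 9 (rule 150): 001000001
Gen 10 (rule 45): 101011101
Gen 11 (rule 122): 010110110
Gen 12 (rule 73): 000110110
Gen 13 (rule 150): 001000001
Gen 14 (rule 45): 101011101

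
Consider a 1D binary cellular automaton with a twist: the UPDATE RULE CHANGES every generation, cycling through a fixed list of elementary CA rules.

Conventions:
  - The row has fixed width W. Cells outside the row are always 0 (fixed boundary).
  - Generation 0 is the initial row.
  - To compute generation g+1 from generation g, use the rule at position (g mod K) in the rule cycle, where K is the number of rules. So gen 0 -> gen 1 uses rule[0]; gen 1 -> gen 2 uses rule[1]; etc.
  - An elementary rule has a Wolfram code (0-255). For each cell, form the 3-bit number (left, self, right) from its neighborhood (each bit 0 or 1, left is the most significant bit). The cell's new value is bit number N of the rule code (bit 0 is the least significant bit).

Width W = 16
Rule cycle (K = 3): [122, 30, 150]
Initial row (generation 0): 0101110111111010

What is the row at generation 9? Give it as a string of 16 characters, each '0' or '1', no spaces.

Answer: 1001001101111100

Derivation:
Gen 0: 0101110111111010
Gen 1 (rule 122): 1011011100001101
Gen 2 (rule 30): 1010010010011001
Gen 3 (rule 150): 1011111111100111
Gen 4 (rule 122): 0110000000111101
Gen 5 (rule 30): 1101000001100001
Gen 6 (rule 150): 0001100010010011
Gen 7 (rule 122): 0011110101101111
Gen 8 (rule 30): 0110000101001000
Gen 9 (rule 150): 1001001101111100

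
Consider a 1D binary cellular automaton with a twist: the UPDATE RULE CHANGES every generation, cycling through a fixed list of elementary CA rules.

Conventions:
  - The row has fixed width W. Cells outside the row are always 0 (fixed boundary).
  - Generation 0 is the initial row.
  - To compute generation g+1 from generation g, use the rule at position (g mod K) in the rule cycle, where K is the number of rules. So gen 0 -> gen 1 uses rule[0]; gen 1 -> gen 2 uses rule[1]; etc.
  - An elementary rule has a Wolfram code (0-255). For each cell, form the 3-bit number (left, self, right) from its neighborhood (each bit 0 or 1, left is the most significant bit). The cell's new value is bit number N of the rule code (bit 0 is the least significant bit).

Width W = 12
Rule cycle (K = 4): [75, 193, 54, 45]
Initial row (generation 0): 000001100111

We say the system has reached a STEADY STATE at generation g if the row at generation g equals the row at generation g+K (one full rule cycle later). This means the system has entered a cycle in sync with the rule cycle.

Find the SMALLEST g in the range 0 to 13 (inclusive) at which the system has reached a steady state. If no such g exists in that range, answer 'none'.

Answer: none

Derivation:
Gen 0: 000001100111
Gen 1 (rule 75): 111111101101
Gen 2 (rule 193): 011111100100
Gen 3 (rule 54): 100000011110
Gen 4 (rule 45): 101111010000
Gen 5 (rule 75): 001001000111
Gen 6 (rule 193): 100000010011
Gen 7 (rule 54): 110000111100
Gen 8 (rule 45): 100110100001
Gen 9 (rule 75): 001110001110
Gen 10 (rule 193): 100110100110
Gen 11 (rule 54): 111001111001
Gen 12 (rule 45): 100001000001
Gen 13 (rule 75): 001110011110
Gen 14 (rule 193): 100110001110
Gen 15 (rule 54): 111001010001
Gen 16 (rule 45): 100001110101
Gen 17 (rule 75): 001111010000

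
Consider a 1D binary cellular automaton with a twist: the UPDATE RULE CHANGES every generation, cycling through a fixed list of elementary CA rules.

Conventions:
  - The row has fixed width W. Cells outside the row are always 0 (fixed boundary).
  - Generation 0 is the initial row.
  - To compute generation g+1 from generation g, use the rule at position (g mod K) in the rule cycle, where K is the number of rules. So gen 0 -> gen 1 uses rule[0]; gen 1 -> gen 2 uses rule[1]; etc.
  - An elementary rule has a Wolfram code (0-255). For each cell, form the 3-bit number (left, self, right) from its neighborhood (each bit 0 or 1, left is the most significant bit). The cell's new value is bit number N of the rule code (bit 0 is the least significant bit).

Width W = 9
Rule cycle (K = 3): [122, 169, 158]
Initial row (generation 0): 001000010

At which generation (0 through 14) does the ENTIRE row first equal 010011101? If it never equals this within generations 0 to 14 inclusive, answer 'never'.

Gen 0: 001000010
Gen 1 (rule 122): 010100101
Gen 2 (rule 169): 001000010
Gen 3 (rule 158): 011100111
Gen 4 (rule 122): 110111101
Gen 5 (rule 169): 101111010
Gen 6 (rule 158): 101110011
Gen 7 (rule 122): 011011111
Gen 8 (rule 169): 010111110
Gen 9 (rule 158): 110111101
Gen 10 (rule 122): 111100110
Gen 11 (rule 169): 111000100
Gen 12 (rule 158): 110101110
Gen 13 (rule 122): 111011011
Gen 14 (rule 169): 110110110

Answer: never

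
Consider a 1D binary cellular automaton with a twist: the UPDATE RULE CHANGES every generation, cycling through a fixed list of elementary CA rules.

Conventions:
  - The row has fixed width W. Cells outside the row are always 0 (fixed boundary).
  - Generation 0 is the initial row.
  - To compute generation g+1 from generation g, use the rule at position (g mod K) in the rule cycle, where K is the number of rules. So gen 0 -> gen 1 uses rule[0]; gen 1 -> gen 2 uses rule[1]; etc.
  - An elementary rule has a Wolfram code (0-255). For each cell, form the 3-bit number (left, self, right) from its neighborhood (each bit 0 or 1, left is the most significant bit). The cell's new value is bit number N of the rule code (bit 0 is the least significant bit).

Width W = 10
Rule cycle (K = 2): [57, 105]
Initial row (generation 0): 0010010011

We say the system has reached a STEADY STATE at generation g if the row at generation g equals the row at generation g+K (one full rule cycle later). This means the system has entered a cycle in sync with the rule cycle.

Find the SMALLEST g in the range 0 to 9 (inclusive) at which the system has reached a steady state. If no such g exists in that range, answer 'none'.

Gen 0: 0010010011
Gen 1 (rule 57): 1001001010
Gen 2 (rule 105): 0000000100
Gen 3 (rule 57): 1111110011
Gen 4 (rule 105): 1000010011
Gen 5 (rule 57): 0111001010
Gen 6 (rule 105): 0101000100
Gen 7 (rule 57): 0010110011
Gen 8 (rule 105): 1001110011
Gen 9 (rule 57): 0101001010
Gen 10 (rule 105): 0010000100
Gen 11 (rule 57): 1001110011

Answer: none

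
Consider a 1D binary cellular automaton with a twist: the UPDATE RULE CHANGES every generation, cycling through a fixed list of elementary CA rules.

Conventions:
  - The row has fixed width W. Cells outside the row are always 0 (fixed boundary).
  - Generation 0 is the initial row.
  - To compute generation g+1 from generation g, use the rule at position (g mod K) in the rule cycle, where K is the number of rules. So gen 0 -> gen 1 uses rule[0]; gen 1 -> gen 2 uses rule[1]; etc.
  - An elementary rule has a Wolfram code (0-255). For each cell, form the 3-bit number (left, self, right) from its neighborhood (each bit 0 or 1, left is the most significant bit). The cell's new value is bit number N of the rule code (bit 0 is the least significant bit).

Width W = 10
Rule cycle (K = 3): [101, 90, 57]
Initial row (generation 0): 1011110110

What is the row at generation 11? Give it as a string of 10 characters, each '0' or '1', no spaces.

Gen 0: 1011110110
Gen 1 (rule 101): 1100011010
Gen 2 (rule 90): 1110111001
Gen 3 (rule 57): 1001100100
Gen 4 (rule 101): 1000100101
Gen 5 (rule 90): 0101011000
Gen 6 (rule 57): 0010110111
Gen 7 (rule 101): 1011011001
Gen 8 (rule 90): 0011011110
Gen 9 (rule 57): 1010110001
Gen 10 (rule 101): 1111010101
Gen 11 (rule 90): 1001000000

Answer: 1001000000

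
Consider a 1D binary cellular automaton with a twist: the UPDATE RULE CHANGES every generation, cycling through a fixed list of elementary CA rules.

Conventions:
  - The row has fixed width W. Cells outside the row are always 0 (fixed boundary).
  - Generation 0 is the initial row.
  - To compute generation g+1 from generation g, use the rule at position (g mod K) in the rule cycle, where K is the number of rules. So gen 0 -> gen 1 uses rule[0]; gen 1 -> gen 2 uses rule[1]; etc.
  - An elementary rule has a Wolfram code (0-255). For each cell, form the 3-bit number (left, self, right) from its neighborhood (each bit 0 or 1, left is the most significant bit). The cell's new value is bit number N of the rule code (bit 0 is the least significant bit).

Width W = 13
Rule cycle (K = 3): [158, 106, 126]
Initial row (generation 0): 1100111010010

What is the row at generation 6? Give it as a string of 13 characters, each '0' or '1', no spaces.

Answer: 1100000111110

Derivation:
Gen 0: 1100111010010
Gen 1 (rule 158): 1011110011111
Gen 2 (rule 106): 0110010110001
Gen 3 (rule 126): 1111111111011
Gen 4 (rule 158): 1111111110010
Gen 5 (rule 106): 1000000010100
Gen 6 (rule 126): 1100000111110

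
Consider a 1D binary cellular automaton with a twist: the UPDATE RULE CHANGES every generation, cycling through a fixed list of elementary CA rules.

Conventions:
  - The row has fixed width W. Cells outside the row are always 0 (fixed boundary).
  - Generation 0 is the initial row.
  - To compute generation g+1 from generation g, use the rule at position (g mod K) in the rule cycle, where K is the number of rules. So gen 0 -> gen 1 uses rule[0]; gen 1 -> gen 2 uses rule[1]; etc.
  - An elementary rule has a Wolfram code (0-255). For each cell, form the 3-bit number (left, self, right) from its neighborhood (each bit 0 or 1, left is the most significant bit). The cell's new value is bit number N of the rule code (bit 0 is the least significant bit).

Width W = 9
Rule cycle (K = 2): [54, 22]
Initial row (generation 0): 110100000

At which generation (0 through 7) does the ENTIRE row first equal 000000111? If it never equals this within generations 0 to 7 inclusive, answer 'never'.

Gen 0: 110100000
Gen 1 (rule 54): 001110000
Gen 2 (rule 22): 010001000
Gen 3 (rule 54): 111011100
Gen 4 (rule 22): 000000010
Gen 5 (rule 54): 000000111
Gen 6 (rule 22): 000001000
Gen 7 (rule 54): 000011100

Answer: 5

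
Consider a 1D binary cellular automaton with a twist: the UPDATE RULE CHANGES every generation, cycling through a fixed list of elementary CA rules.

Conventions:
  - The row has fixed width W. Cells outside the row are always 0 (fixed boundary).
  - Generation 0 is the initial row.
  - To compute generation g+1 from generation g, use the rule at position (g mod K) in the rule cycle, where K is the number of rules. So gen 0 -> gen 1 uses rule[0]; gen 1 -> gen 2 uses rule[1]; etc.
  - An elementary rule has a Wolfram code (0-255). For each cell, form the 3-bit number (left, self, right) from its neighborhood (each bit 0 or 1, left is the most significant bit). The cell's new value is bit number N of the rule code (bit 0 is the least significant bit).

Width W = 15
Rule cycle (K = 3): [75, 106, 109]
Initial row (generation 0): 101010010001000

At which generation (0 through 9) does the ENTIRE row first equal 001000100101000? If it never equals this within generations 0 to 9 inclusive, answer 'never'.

Gen 0: 101010010001000
Gen 1 (rule 75): 000000100110011
Gen 2 (rule 106): 000001001110111
Gen 3 (rule 109): 111101001011101
Gen 4 (rule 75): 100100010010100
Gen 5 (rule 106): 001000100101000
Gen 6 (rule 109): 101010100111011
Gen 7 (rule 75): 000000001101011
Gen 8 (rule 106): 000000011110111
Gen 9 (rule 109): 111111010011101

Answer: 5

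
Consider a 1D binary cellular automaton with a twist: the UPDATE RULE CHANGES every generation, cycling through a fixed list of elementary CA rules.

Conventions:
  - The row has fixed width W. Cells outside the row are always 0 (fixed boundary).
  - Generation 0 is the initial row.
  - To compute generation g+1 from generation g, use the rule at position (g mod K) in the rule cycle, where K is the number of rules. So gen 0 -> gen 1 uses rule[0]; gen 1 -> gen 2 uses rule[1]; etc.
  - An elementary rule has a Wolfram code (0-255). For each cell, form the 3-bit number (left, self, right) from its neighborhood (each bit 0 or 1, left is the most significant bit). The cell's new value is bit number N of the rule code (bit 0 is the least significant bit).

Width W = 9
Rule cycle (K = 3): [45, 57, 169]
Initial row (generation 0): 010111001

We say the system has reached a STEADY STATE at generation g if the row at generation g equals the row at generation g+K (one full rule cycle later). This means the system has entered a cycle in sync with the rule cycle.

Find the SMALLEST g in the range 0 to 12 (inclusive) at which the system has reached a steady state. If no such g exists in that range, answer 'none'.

Gen 0: 010111001
Gen 1 (rule 45): 011100001
Gen 2 (rule 57): 010011100
Gen 3 (rule 169): 000011001
Gen 4 (rule 45): 111010001
Gen 5 (rule 57): 100101100
Gen 6 (rule 169): 000011001
Gen 7 (rule 45): 111010001
Gen 8 (rule 57): 100101100
Gen 9 (rule 169): 000011001
Gen 10 (rule 45): 111010001
Gen 11 (rule 57): 100101100
Gen 12 (rule 169): 000011001
Gen 13 (rule 45): 111010001
Gen 14 (rule 57): 100101100
Gen 15 (rule 169): 000011001

Answer: 3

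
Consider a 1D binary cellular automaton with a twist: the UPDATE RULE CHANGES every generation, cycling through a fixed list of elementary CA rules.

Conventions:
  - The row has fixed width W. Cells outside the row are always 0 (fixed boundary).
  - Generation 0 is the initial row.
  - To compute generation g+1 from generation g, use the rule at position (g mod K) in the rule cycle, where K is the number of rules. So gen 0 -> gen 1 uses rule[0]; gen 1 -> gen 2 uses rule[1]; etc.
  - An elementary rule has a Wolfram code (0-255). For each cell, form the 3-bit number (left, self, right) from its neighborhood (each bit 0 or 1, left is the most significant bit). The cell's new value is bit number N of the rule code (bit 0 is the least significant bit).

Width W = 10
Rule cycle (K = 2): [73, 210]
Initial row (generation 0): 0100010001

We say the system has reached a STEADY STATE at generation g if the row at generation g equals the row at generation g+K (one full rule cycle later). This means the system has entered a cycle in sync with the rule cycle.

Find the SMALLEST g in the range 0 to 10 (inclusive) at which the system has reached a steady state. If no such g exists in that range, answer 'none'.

Gen 0: 0100010001
Gen 1 (rule 73): 0001000100
Gen 2 (rule 210): 0010101010
Gen 3 (rule 73): 1000000000
Gen 4 (rule 210): 0100000000
Gen 5 (rule 73): 0001111111
Gen 6 (rule 210): 0010111111
Gen 7 (rule 73): 1000100001
Gen 8 (rule 210): 0101010010
Gen 9 (rule 73): 0000000000
Gen 10 (rule 210): 0000000000
Gen 11 (rule 73): 1111111111
Gen 12 (rule 210): 0111111111

Answer: none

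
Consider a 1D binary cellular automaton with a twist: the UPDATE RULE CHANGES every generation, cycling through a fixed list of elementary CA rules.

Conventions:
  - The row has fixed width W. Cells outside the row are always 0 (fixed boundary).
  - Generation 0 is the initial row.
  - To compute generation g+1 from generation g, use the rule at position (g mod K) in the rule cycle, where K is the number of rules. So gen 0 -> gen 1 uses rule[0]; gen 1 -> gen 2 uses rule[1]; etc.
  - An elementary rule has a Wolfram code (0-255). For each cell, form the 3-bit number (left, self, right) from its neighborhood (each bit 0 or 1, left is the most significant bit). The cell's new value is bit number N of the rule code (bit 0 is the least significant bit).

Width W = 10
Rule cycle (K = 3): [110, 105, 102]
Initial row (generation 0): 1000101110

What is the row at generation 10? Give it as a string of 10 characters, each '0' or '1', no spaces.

Gen 0: 1000101110
Gen 1 (rule 110): 1001111010
Gen 2 (rule 105): 0001001100
Gen 3 (rule 102): 0011010100
Gen 4 (rule 110): 0111111100
Gen 5 (rule 105): 0100000101
Gen 6 (rule 102): 1100001111
Gen 7 (rule 110): 1100011001
Gen 8 (rule 105): 1101011000
Gen 9 (rule 102): 0111101000
Gen 10 (rule 110): 1100111000

Answer: 1100111000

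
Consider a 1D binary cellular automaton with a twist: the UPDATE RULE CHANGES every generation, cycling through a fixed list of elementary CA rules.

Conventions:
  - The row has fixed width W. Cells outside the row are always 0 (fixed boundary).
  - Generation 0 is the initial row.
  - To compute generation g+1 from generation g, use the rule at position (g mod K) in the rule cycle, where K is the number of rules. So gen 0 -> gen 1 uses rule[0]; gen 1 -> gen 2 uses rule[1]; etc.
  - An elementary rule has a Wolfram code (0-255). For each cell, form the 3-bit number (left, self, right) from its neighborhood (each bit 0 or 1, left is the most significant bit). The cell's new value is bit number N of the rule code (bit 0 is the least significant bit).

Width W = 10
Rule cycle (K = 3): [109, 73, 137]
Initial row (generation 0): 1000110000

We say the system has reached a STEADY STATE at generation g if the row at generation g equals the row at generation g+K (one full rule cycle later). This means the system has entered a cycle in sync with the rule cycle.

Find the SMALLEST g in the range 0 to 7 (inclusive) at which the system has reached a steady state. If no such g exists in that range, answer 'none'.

Gen 0: 1000110000
Gen 1 (rule 109): 1010110111
Gen 2 (rule 73): 0000110101
Gen 3 (rule 137): 1110100000
Gen 4 (rule 109): 1011101111
Gen 5 (rule 73): 0010101001
Gen 6 (rule 137): 1000000000
Gen 7 (rule 109): 1011111111
Gen 8 (rule 73): 0010000001
Gen 9 (rule 137): 1000111100
Gen 10 (rule 109): 1010100101

Answer: none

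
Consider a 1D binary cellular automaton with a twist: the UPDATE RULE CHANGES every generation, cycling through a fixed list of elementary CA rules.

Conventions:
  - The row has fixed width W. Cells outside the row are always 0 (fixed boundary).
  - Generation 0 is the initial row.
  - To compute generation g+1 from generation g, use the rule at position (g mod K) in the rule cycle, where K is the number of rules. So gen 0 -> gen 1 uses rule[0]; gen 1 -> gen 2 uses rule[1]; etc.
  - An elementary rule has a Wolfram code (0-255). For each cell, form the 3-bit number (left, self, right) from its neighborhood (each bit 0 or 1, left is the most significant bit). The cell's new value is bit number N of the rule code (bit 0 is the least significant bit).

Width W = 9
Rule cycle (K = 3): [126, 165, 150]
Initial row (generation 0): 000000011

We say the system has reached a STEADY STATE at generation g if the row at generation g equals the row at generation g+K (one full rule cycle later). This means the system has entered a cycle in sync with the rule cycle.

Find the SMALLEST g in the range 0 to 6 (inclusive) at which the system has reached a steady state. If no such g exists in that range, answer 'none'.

Gen 0: 000000011
Gen 1 (rule 126): 000000111
Gen 2 (rule 165): 111110010
Gen 3 (rule 150): 011101111
Gen 4 (rule 126): 110111001
Gen 5 (rule 165): 001010001
Gen 6 (rule 150): 011011011
Gen 7 (rule 126): 111111111
Gen 8 (rule 165): 011111110
Gen 9 (rule 150): 101111101

Answer: none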